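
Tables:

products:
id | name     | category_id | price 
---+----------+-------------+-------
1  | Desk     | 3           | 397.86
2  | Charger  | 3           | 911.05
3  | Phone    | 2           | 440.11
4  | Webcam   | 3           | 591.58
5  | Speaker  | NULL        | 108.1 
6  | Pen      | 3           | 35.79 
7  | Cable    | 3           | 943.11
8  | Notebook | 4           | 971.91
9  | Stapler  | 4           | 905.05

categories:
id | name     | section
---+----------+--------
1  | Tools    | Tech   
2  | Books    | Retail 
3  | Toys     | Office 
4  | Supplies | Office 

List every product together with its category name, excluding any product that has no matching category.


INNER JOIN keeps only products rows whose category_id matches an id in categories. Walk through each product:
  - product 1 (Desk): category_id=3 -> matches Toys
  - product 2 (Charger): category_id=3 -> matches Toys
  - product 3 (Phone): category_id=2 -> matches Books
  - product 4 (Webcam): category_id=3 -> matches Toys
  - product 5 (Speaker): category_id=NULL, no match -> dropped
  - product 6 (Pen): category_id=3 -> matches Toys
  - product 7 (Cable): category_id=3 -> matches Toys
  - product 8 (Notebook): category_id=4 -> matches Supplies
  - product 9 (Stapler): category_id=4 -> matches Supplies
So 1 of 9 rows is dropped.

SQL:
SELECT a.name, b.name AS category
FROM products a
INNER JOIN categories b ON a.category_id = b.id

Result:
name     | category
---------+---------
Desk     | Toys    
Charger  | Toys    
Phone    | Books   
Webcam   | Toys    
Pen      | Toys    
Cable    | Toys    
Notebook | Supplies
Stapler  | Supplies


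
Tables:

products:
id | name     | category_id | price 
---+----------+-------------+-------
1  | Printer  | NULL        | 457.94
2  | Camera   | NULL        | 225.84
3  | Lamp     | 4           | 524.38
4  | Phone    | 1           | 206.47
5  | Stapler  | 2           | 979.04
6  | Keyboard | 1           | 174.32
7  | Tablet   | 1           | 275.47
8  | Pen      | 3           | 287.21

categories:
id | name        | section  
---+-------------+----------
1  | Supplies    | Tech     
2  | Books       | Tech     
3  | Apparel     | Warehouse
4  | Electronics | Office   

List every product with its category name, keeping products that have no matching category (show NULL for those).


LEFT JOIN keeps every row from products (the left table); where category_id has no match in categories, the category columns become NULL. Walk through each product:
  - product 1 (Printer): category_id=NULL, no match -> kept with NULL
  - product 2 (Camera): category_id=NULL, no match -> kept with NULL
  - product 3 (Lamp): category_id=4 -> matches Electronics
  - product 4 (Phone): category_id=1 -> matches Supplies
  - product 5 (Stapler): category_id=2 -> matches Books
  - product 6 (Keyboard): category_id=1 -> matches Supplies
  - product 7 (Tablet): category_id=1 -> matches Supplies
  - product 8 (Pen): category_id=3 -> matches Apparel
All 8 rows appear; 2 have NULL category.

SQL:
SELECT a.name, b.name AS category
FROM products a
LEFT JOIN categories b ON a.category_id = b.id

Result:
name     | category   
---------+------------
Printer  | NULL       
Camera   | NULL       
Lamp     | Electronics
Phone    | Supplies   
Stapler  | Books      
Keyboard | Supplies   
Tablet   | Supplies   
Pen      | Apparel    


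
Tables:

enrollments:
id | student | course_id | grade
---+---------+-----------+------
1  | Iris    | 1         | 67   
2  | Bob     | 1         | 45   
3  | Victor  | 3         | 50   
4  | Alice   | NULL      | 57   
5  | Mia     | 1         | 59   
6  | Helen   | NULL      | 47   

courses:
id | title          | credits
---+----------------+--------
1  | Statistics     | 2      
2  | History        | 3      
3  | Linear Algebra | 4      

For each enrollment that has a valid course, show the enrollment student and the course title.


INNER JOIN keeps only enrollments rows whose course_id matches an id in courses. Walk through each enrollment:
  - enrollment 1 (Iris): course_id=1 -> matches Statistics
  - enrollment 2 (Bob): course_id=1 -> matches Statistics
  - enrollment 3 (Victor): course_id=3 -> matches Linear Algebra
  - enrollment 4 (Alice): course_id=NULL, no match -> dropped
  - enrollment 5 (Mia): course_id=1 -> matches Statistics
  - enrollment 6 (Helen): course_id=NULL, no match -> dropped
So 2 of 6 rows are dropped.

SQL:
SELECT a.student, b.title AS course
FROM enrollments a
INNER JOIN courses b ON a.course_id = b.id

Result:
student | course        
--------+---------------
Iris    | Statistics    
Bob     | Statistics    
Victor  | Linear Algebra
Mia     | Statistics    


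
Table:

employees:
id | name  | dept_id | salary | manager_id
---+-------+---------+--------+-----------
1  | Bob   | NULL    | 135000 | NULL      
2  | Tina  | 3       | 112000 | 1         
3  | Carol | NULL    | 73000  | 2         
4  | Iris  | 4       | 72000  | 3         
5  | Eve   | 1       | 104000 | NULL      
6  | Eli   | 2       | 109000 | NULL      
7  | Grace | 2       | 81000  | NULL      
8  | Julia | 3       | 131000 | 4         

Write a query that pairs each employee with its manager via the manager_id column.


This is a self-join: employees is joined to a second copy of itself, matching each row's manager_id to another row's id. Use LEFT JOIN so rows with manager_id=NULL are kept.
  - employee 1 (Bob): manager_id=NULL -> NULL
  - employee 2 (Tina): manager_id=1 -> Bob
  - employee 3 (Carol): manager_id=2 -> Tina
  - employee 4 (Iris): manager_id=3 -> Carol
  - employee 5 (Eve): manager_id=NULL -> NULL
  - employee 6 (Eli): manager_id=NULL -> NULL
  - employee 7 (Grace): manager_id=NULL -> NULL
  - employee 8 (Julia): manager_id=4 -> Iris

SQL:
SELECT a.name AS item, b.name AS manager
FROM employees a
LEFT JOIN employees b ON a.manager_id = b.id

Result:
item  | manager
------+--------
Bob   | NULL   
Tina  | Bob    
Carol | Tina   
Iris  | Carol  
Eve   | NULL   
Eli   | NULL   
Grace | NULL   
Julia | Iris   


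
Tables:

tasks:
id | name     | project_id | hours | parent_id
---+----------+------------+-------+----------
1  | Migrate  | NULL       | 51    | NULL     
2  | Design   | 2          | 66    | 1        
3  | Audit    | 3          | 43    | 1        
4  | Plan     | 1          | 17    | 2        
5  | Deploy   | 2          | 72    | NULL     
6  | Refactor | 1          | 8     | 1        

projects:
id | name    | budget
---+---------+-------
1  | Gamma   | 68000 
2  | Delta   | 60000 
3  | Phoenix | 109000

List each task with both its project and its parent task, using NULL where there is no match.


Two LEFT JOINs from the same base table tasks: one to projects via project_id, one to tasks itself via parent_id. Both are LEFT so every task is preserved.
Match against projects:
  - task 1 (Migrate): project_id=NULL, no match -> kept with NULL
  - task 2 (Design): project_id=2 -> matches Delta
  - task 3 (Audit): project_id=3 -> matches Phoenix
  - task 4 (Plan): project_id=1 -> matches Gamma
  - task 5 (Deploy): project_id=2 -> matches Delta
  - task 6 (Refactor): project_id=1 -> matches Gamma
Match against tasks (self):
  - task 1 (Migrate): parent_id=NULL -> NULL
  - task 2 (Design): parent_id=1 -> Migrate
  - task 3 (Audit): parent_id=1 -> Migrate
  - task 4 (Plan): parent_id=2 -> Design
  - task 5 (Deploy): parent_id=NULL -> NULL
  - task 6 (Refactor): parent_id=1 -> Migrate

SQL:
SELECT a.name, b.name AS project, c.name AS parent
FROM tasks a
LEFT JOIN projects b ON a.project_id = b.id
LEFT JOIN tasks c ON a.parent_id = c.id

Result:
name     | project | parent 
---------+---------+--------
Migrate  | NULL    | NULL   
Design   | Delta   | Migrate
Audit    | Phoenix | Migrate
Plan     | Gamma   | Design 
Deploy   | Delta   | NULL   
Refactor | Gamma   | Migrate


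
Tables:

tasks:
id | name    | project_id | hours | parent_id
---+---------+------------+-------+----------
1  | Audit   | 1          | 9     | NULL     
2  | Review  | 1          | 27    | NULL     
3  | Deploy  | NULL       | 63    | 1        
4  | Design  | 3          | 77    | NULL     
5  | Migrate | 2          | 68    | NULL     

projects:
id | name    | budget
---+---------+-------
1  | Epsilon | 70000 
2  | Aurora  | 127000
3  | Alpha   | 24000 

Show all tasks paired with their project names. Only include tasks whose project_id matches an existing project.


INNER JOIN keeps only tasks rows whose project_id matches an id in projects. Walk through each task:
  - task 1 (Audit): project_id=1 -> matches Epsilon
  - task 2 (Review): project_id=1 -> matches Epsilon
  - task 3 (Deploy): project_id=NULL, no match -> dropped
  - task 4 (Design): project_id=3 -> matches Alpha
  - task 5 (Migrate): project_id=2 -> matches Aurora
So 1 of 5 rows is dropped.

SQL:
SELECT a.name, b.name AS project
FROM tasks a
INNER JOIN projects b ON a.project_id = b.id

Result:
name    | project
--------+--------
Audit   | Epsilon
Review  | Epsilon
Design  | Alpha  
Migrate | Aurora 


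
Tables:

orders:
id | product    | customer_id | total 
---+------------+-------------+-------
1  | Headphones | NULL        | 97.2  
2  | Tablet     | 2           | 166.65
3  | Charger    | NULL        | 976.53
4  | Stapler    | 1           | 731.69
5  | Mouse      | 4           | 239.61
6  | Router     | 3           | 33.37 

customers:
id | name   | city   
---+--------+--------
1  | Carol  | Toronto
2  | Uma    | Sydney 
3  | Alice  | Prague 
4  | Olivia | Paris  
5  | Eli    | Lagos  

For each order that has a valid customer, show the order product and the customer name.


INNER JOIN keeps only orders rows whose customer_id matches an id in customers. Walk through each order:
  - order 1 (Headphones): customer_id=NULL, no match -> dropped
  - order 2 (Tablet): customer_id=2 -> matches Uma
  - order 3 (Charger): customer_id=NULL, no match -> dropped
  - order 4 (Stapler): customer_id=1 -> matches Carol
  - order 5 (Mouse): customer_id=4 -> matches Olivia
  - order 6 (Router): customer_id=3 -> matches Alice
So 2 of 6 rows are dropped.

SQL:
SELECT a.product, b.name AS customer
FROM orders a
INNER JOIN customers b ON a.customer_id = b.id

Result:
product | customer
--------+---------
Tablet  | Uma     
Stapler | Carol   
Mouse   | Olivia  
Router  | Alice   


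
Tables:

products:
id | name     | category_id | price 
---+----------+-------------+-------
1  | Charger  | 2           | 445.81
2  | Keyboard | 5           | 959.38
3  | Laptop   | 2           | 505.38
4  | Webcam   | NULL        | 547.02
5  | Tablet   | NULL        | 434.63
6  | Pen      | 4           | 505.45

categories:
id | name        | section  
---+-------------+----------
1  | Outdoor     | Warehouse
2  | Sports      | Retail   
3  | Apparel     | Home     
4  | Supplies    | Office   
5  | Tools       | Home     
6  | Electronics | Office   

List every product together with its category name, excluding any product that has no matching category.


INNER JOIN keeps only products rows whose category_id matches an id in categories. Walk through each product:
  - product 1 (Charger): category_id=2 -> matches Sports
  - product 2 (Keyboard): category_id=5 -> matches Tools
  - product 3 (Laptop): category_id=2 -> matches Sports
  - product 4 (Webcam): category_id=NULL, no match -> dropped
  - product 5 (Tablet): category_id=NULL, no match -> dropped
  - product 6 (Pen): category_id=4 -> matches Supplies
So 2 of 6 rows are dropped.

SQL:
SELECT a.name, b.name AS category
FROM products a
INNER JOIN categories b ON a.category_id = b.id

Result:
name     | category
---------+---------
Charger  | Sports  
Keyboard | Tools   
Laptop   | Sports  
Pen      | Supplies


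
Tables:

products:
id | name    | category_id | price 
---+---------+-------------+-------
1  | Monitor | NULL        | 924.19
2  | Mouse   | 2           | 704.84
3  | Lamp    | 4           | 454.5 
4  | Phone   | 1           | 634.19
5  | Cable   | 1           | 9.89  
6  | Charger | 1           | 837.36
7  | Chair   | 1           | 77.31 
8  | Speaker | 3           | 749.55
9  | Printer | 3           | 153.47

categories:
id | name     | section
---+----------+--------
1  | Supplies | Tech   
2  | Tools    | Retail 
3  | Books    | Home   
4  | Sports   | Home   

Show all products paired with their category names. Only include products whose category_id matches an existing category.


INNER JOIN keeps only products rows whose category_id matches an id in categories. Walk through each product:
  - product 1 (Monitor): category_id=NULL, no match -> dropped
  - product 2 (Mouse): category_id=2 -> matches Tools
  - product 3 (Lamp): category_id=4 -> matches Sports
  - product 4 (Phone): category_id=1 -> matches Supplies
  - product 5 (Cable): category_id=1 -> matches Supplies
  - product 6 (Charger): category_id=1 -> matches Supplies
  - product 7 (Chair): category_id=1 -> matches Supplies
  - product 8 (Speaker): category_id=3 -> matches Books
  - product 9 (Printer): category_id=3 -> matches Books
So 1 of 9 rows is dropped.

SQL:
SELECT a.name, b.name AS category
FROM products a
INNER JOIN categories b ON a.category_id = b.id

Result:
name    | category
--------+---------
Mouse   | Tools   
Lamp    | Sports  
Phone   | Supplies
Cable   | Supplies
Charger | Supplies
Chair   | Supplies
Speaker | Books   
Printer | Books   


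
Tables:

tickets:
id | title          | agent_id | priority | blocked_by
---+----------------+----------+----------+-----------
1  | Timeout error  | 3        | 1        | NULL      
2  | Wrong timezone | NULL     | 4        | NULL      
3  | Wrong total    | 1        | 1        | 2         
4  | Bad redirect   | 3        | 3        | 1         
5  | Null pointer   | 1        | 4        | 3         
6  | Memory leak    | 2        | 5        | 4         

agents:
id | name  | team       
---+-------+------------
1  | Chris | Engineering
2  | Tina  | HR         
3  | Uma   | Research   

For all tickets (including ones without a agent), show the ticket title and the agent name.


LEFT JOIN keeps every row from tickets (the left table); where agent_id has no match in agents, the agent columns become NULL. Walk through each ticket:
  - ticket 1 (Timeout error): agent_id=3 -> matches Uma
  - ticket 2 (Wrong timezone): agent_id=NULL, no match -> kept with NULL
  - ticket 3 (Wrong total): agent_id=1 -> matches Chris
  - ticket 4 (Bad redirect): agent_id=3 -> matches Uma
  - ticket 5 (Null pointer): agent_id=1 -> matches Chris
  - ticket 6 (Memory leak): agent_id=2 -> matches Tina
All 6 rows appear; 1 has NULL agent.

SQL:
SELECT a.title, b.name AS agent
FROM tickets a
LEFT JOIN agents b ON a.agent_id = b.id

Result:
title          | agent
---------------+------
Timeout error  | Uma  
Wrong timezone | NULL 
Wrong total    | Chris
Bad redirect   | Uma  
Null pointer   | Chris
Memory leak    | Tina 


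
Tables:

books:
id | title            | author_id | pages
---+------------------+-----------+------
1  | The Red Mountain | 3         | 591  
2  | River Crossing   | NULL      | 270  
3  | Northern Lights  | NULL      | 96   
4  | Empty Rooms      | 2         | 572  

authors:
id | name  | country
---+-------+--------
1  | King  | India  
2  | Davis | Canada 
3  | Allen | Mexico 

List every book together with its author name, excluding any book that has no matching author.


INNER JOIN keeps only books rows whose author_id matches an id in authors. Walk through each book:
  - book 1 (The Red Mountain): author_id=3 -> matches Allen
  - book 2 (River Crossing): author_id=NULL, no match -> dropped
  - book 3 (Northern Lights): author_id=NULL, no match -> dropped
  - book 4 (Empty Rooms): author_id=2 -> matches Davis
So 2 of 4 rows are dropped.

SQL:
SELECT a.title, b.name AS author
FROM books a
INNER JOIN authors b ON a.author_id = b.id

Result:
title            | author
-----------------+-------
The Red Mountain | Allen 
Empty Rooms      | Davis 


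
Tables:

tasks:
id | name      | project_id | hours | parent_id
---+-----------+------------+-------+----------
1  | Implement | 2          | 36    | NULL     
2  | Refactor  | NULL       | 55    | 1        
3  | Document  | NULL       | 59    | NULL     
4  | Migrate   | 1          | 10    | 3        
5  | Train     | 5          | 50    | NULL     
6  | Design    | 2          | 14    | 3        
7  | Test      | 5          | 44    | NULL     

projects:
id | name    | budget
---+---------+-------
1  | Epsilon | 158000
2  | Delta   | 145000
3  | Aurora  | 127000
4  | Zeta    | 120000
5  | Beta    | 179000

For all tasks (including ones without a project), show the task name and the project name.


LEFT JOIN keeps every row from tasks (the left table); where project_id has no match in projects, the project columns become NULL. Walk through each task:
  - task 1 (Implement): project_id=2 -> matches Delta
  - task 2 (Refactor): project_id=NULL, no match -> kept with NULL
  - task 3 (Document): project_id=NULL, no match -> kept with NULL
  - task 4 (Migrate): project_id=1 -> matches Epsilon
  - task 5 (Train): project_id=5 -> matches Beta
  - task 6 (Design): project_id=2 -> matches Delta
  - task 7 (Test): project_id=5 -> matches Beta
All 7 rows appear; 2 have NULL project.

SQL:
SELECT a.name, b.name AS project
FROM tasks a
LEFT JOIN projects b ON a.project_id = b.id

Result:
name      | project
----------+--------
Implement | Delta  
Refactor  | NULL   
Document  | NULL   
Migrate   | Epsilon
Train     | Beta   
Design    | Delta  
Test      | Beta   


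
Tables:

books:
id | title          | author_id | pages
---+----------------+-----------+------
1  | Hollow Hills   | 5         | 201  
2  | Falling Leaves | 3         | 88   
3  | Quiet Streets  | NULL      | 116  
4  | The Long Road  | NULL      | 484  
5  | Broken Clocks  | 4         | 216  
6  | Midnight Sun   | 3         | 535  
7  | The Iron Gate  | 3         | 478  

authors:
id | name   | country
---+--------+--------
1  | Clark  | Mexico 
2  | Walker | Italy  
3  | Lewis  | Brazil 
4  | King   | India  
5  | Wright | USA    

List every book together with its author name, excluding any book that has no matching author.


INNER JOIN keeps only books rows whose author_id matches an id in authors. Walk through each book:
  - book 1 (Hollow Hills): author_id=5 -> matches Wright
  - book 2 (Falling Leaves): author_id=3 -> matches Lewis
  - book 3 (Quiet Streets): author_id=NULL, no match -> dropped
  - book 4 (The Long Road): author_id=NULL, no match -> dropped
  - book 5 (Broken Clocks): author_id=4 -> matches King
  - book 6 (Midnight Sun): author_id=3 -> matches Lewis
  - book 7 (The Iron Gate): author_id=3 -> matches Lewis
So 2 of 7 rows are dropped.

SQL:
SELECT a.title, b.name AS author
FROM books a
INNER JOIN authors b ON a.author_id = b.id

Result:
title          | author
---------------+-------
Hollow Hills   | Wright
Falling Leaves | Lewis 
Broken Clocks  | King  
Midnight Sun   | Lewis 
The Iron Gate  | Lewis 


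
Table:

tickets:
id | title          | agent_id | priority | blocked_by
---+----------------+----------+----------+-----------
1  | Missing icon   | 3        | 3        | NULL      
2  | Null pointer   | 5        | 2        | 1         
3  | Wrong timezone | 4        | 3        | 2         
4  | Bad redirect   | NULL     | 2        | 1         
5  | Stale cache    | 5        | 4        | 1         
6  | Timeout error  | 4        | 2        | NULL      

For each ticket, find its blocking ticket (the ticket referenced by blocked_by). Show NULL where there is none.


This is a self-join: tickets is joined to a second copy of itself, matching each row's blocked_by to another row's id. Use LEFT JOIN so rows with blocked_by=NULL are kept.
  - ticket 1 (Missing icon): blocked_by=NULL -> NULL
  - ticket 2 (Null pointer): blocked_by=1 -> Missing icon
  - ticket 3 (Wrong timezone): blocked_by=2 -> Null pointer
  - ticket 4 (Bad redirect): blocked_by=1 -> Missing icon
  - ticket 5 (Stale cache): blocked_by=1 -> Missing icon
  - ticket 6 (Timeout error): blocked_by=NULL -> NULL

SQL:
SELECT a.title AS item, b.title AS blocked_by
FROM tickets a
LEFT JOIN tickets b ON a.blocked_by = b.id

Result:
item           | blocked_by  
---------------+-------------
Missing icon   | NULL        
Null pointer   | Missing icon
Wrong timezone | Null pointer
Bad redirect   | Missing icon
Stale cache    | Missing icon
Timeout error  | NULL        


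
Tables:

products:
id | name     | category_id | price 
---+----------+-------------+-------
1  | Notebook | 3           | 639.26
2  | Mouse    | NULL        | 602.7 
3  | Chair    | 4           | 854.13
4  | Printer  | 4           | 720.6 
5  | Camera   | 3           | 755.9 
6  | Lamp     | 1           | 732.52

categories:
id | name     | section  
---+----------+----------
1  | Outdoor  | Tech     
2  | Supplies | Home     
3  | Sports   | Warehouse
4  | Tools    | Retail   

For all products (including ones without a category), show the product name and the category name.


LEFT JOIN keeps every row from products (the left table); where category_id has no match in categories, the category columns become NULL. Walk through each product:
  - product 1 (Notebook): category_id=3 -> matches Sports
  - product 2 (Mouse): category_id=NULL, no match -> kept with NULL
  - product 3 (Chair): category_id=4 -> matches Tools
  - product 4 (Printer): category_id=4 -> matches Tools
  - product 5 (Camera): category_id=3 -> matches Sports
  - product 6 (Lamp): category_id=1 -> matches Outdoor
All 6 rows appear; 1 has NULL category.

SQL:
SELECT a.name, b.name AS category
FROM products a
LEFT JOIN categories b ON a.category_id = b.id

Result:
name     | category
---------+---------
Notebook | Sports  
Mouse    | NULL    
Chair    | Tools   
Printer  | Tools   
Camera   | Sports  
Lamp     | Outdoor 


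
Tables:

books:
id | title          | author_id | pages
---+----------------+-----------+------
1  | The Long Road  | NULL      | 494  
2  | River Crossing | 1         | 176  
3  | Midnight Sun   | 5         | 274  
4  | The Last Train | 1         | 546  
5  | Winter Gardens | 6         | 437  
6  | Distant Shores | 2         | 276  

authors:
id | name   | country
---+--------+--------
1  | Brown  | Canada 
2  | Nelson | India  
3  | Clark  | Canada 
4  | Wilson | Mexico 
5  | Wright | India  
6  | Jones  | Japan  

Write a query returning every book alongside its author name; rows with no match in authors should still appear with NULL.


LEFT JOIN keeps every row from books (the left table); where author_id has no match in authors, the author columns become NULL. Walk through each book:
  - book 1 (The Long Road): author_id=NULL, no match -> kept with NULL
  - book 2 (River Crossing): author_id=1 -> matches Brown
  - book 3 (Midnight Sun): author_id=5 -> matches Wright
  - book 4 (The Last Train): author_id=1 -> matches Brown
  - book 5 (Winter Gardens): author_id=6 -> matches Jones
  - book 6 (Distant Shores): author_id=2 -> matches Nelson
All 6 rows appear; 1 has NULL author.

SQL:
SELECT a.title, b.name AS author
FROM books a
LEFT JOIN authors b ON a.author_id = b.id

Result:
title          | author
---------------+-------
The Long Road  | NULL  
River Crossing | Brown 
Midnight Sun   | Wright
The Last Train | Brown 
Winter Gardens | Jones 
Distant Shores | Nelson


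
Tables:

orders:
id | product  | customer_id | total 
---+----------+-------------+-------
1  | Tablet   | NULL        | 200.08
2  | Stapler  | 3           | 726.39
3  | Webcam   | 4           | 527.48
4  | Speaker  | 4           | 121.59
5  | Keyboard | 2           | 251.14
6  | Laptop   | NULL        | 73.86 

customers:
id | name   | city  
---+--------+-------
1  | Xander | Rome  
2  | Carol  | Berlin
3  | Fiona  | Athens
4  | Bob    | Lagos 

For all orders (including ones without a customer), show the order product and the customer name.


LEFT JOIN keeps every row from orders (the left table); where customer_id has no match in customers, the customer columns become NULL. Walk through each order:
  - order 1 (Tablet): customer_id=NULL, no match -> kept with NULL
  - order 2 (Stapler): customer_id=3 -> matches Fiona
  - order 3 (Webcam): customer_id=4 -> matches Bob
  - order 4 (Speaker): customer_id=4 -> matches Bob
  - order 5 (Keyboard): customer_id=2 -> matches Carol
  - order 6 (Laptop): customer_id=NULL, no match -> kept with NULL
All 6 rows appear; 2 have NULL customer.

SQL:
SELECT a.product, b.name AS customer
FROM orders a
LEFT JOIN customers b ON a.customer_id = b.id

Result:
product  | customer
---------+---------
Tablet   | NULL    
Stapler  | Fiona   
Webcam   | Bob     
Speaker  | Bob     
Keyboard | Carol   
Laptop   | NULL    


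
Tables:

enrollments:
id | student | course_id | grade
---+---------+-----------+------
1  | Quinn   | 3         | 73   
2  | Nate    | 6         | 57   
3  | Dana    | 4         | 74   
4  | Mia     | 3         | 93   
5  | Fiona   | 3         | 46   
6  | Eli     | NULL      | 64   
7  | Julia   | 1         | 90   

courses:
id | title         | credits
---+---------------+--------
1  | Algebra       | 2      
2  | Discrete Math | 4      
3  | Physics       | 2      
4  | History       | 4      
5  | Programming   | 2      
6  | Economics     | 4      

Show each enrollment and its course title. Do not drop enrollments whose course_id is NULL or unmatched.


LEFT JOIN keeps every row from enrollments (the left table); where course_id has no match in courses, the course columns become NULL. Walk through each enrollment:
  - enrollment 1 (Quinn): course_id=3 -> matches Physics
  - enrollment 2 (Nate): course_id=6 -> matches Economics
  - enrollment 3 (Dana): course_id=4 -> matches History
  - enrollment 4 (Mia): course_id=3 -> matches Physics
  - enrollment 5 (Fiona): course_id=3 -> matches Physics
  - enrollment 6 (Eli): course_id=NULL, no match -> kept with NULL
  - enrollment 7 (Julia): course_id=1 -> matches Algebra
All 7 rows appear; 1 has NULL course.

SQL:
SELECT a.student, b.title AS course
FROM enrollments a
LEFT JOIN courses b ON a.course_id = b.id

Result:
student | course   
--------+----------
Quinn   | Physics  
Nate    | Economics
Dana    | History  
Mia     | Physics  
Fiona   | Physics  
Eli     | NULL     
Julia   | Algebra  


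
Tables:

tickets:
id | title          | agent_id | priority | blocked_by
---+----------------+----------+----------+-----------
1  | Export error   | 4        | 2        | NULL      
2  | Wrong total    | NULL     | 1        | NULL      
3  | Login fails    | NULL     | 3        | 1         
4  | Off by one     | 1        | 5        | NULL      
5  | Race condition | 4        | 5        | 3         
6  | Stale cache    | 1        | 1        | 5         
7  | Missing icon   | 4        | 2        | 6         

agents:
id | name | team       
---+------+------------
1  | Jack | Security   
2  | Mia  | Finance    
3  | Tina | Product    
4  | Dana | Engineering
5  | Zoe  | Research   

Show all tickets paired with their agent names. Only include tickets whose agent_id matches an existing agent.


INNER JOIN keeps only tickets rows whose agent_id matches an id in agents. Walk through each ticket:
  - ticket 1 (Export error): agent_id=4 -> matches Dana
  - ticket 2 (Wrong total): agent_id=NULL, no match -> dropped
  - ticket 3 (Login fails): agent_id=NULL, no match -> dropped
  - ticket 4 (Off by one): agent_id=1 -> matches Jack
  - ticket 5 (Race condition): agent_id=4 -> matches Dana
  - ticket 6 (Stale cache): agent_id=1 -> matches Jack
  - ticket 7 (Missing icon): agent_id=4 -> matches Dana
So 2 of 7 rows are dropped.

SQL:
SELECT a.title, b.name AS agent
FROM tickets a
INNER JOIN agents b ON a.agent_id = b.id

Result:
title          | agent
---------------+------
Export error   | Dana 
Off by one     | Jack 
Race condition | Dana 
Stale cache    | Jack 
Missing icon   | Dana 


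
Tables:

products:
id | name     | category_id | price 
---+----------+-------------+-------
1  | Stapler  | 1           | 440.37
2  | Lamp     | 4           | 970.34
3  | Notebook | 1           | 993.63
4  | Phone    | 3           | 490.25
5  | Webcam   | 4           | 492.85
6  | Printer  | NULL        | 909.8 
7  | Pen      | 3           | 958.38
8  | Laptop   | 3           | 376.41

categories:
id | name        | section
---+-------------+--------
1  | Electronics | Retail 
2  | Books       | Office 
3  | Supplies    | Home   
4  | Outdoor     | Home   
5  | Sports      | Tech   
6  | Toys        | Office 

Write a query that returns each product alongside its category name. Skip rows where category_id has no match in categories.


INNER JOIN keeps only products rows whose category_id matches an id in categories. Walk through each product:
  - product 1 (Stapler): category_id=1 -> matches Electronics
  - product 2 (Lamp): category_id=4 -> matches Outdoor
  - product 3 (Notebook): category_id=1 -> matches Electronics
  - product 4 (Phone): category_id=3 -> matches Supplies
  - product 5 (Webcam): category_id=4 -> matches Outdoor
  - product 6 (Printer): category_id=NULL, no match -> dropped
  - product 7 (Pen): category_id=3 -> matches Supplies
  - product 8 (Laptop): category_id=3 -> matches Supplies
So 1 of 8 rows is dropped.

SQL:
SELECT a.name, b.name AS category
FROM products a
INNER JOIN categories b ON a.category_id = b.id

Result:
name     | category   
---------+------------
Stapler  | Electronics
Lamp     | Outdoor    
Notebook | Electronics
Phone    | Supplies   
Webcam   | Outdoor    
Pen      | Supplies   
Laptop   | Supplies   


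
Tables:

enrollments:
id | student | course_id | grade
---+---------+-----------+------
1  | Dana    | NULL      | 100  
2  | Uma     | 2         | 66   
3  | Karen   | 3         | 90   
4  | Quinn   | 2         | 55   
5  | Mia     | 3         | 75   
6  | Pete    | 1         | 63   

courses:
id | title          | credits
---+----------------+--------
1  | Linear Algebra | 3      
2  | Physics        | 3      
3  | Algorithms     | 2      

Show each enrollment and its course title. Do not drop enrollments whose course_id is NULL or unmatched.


LEFT JOIN keeps every row from enrollments (the left table); where course_id has no match in courses, the course columns become NULL. Walk through each enrollment:
  - enrollment 1 (Dana): course_id=NULL, no match -> kept with NULL
  - enrollment 2 (Uma): course_id=2 -> matches Physics
  - enrollment 3 (Karen): course_id=3 -> matches Algorithms
  - enrollment 4 (Quinn): course_id=2 -> matches Physics
  - enrollment 5 (Mia): course_id=3 -> matches Algorithms
  - enrollment 6 (Pete): course_id=1 -> matches Linear Algebra
All 6 rows appear; 1 has NULL course.

SQL:
SELECT a.student, b.title AS course
FROM enrollments a
LEFT JOIN courses b ON a.course_id = b.id

Result:
student | course        
--------+---------------
Dana    | NULL          
Uma     | Physics       
Karen   | Algorithms    
Quinn   | Physics       
Mia     | Algorithms    
Pete    | Linear Algebra


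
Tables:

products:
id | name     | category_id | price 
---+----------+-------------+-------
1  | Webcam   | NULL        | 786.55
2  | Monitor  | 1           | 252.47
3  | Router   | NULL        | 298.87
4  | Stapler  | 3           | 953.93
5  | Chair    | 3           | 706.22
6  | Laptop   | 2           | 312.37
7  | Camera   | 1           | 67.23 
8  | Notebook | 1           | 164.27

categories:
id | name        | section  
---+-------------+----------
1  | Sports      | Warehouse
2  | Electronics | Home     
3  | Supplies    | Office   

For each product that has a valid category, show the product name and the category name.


INNER JOIN keeps only products rows whose category_id matches an id in categories. Walk through each product:
  - product 1 (Webcam): category_id=NULL, no match -> dropped
  - product 2 (Monitor): category_id=1 -> matches Sports
  - product 3 (Router): category_id=NULL, no match -> dropped
  - product 4 (Stapler): category_id=3 -> matches Supplies
  - product 5 (Chair): category_id=3 -> matches Supplies
  - product 6 (Laptop): category_id=2 -> matches Electronics
  - product 7 (Camera): category_id=1 -> matches Sports
  - product 8 (Notebook): category_id=1 -> matches Sports
So 2 of 8 rows are dropped.

SQL:
SELECT a.name, b.name AS category
FROM products a
INNER JOIN categories b ON a.category_id = b.id

Result:
name     | category   
---------+------------
Monitor  | Sports     
Stapler  | Supplies   
Chair    | Supplies   
Laptop   | Electronics
Camera   | Sports     
Notebook | Sports     


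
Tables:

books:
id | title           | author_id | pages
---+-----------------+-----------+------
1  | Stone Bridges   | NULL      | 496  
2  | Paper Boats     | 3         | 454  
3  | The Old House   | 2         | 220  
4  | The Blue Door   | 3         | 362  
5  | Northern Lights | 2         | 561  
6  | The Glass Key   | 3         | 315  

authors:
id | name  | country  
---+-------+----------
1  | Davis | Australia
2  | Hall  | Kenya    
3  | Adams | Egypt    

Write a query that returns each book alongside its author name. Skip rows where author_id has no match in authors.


INNER JOIN keeps only books rows whose author_id matches an id in authors. Walk through each book:
  - book 1 (Stone Bridges): author_id=NULL, no match -> dropped
  - book 2 (Paper Boats): author_id=3 -> matches Adams
  - book 3 (The Old House): author_id=2 -> matches Hall
  - book 4 (The Blue Door): author_id=3 -> matches Adams
  - book 5 (Northern Lights): author_id=2 -> matches Hall
  - book 6 (The Glass Key): author_id=3 -> matches Adams
So 1 of 6 rows is dropped.

SQL:
SELECT a.title, b.name AS author
FROM books a
INNER JOIN authors b ON a.author_id = b.id

Result:
title           | author
----------------+-------
Paper Boats     | Adams 
The Old House   | Hall  
The Blue Door   | Adams 
Northern Lights | Hall  
The Glass Key   | Adams 


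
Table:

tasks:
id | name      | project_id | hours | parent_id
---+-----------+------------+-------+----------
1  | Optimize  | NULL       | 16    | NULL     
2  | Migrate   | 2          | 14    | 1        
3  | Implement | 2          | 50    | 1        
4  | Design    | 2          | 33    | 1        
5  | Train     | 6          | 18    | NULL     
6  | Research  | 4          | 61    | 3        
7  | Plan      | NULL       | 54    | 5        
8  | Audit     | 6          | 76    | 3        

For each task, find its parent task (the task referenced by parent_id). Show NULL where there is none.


This is a self-join: tasks is joined to a second copy of itself, matching each row's parent_id to another row's id. Use LEFT JOIN so rows with parent_id=NULL are kept.
  - task 1 (Optimize): parent_id=NULL -> NULL
  - task 2 (Migrate): parent_id=1 -> Optimize
  - task 3 (Implement): parent_id=1 -> Optimize
  - task 4 (Design): parent_id=1 -> Optimize
  - task 5 (Train): parent_id=NULL -> NULL
  - task 6 (Research): parent_id=3 -> Implement
  - task 7 (Plan): parent_id=5 -> Train
  - task 8 (Audit): parent_id=3 -> Implement

SQL:
SELECT a.name AS item, b.name AS parent
FROM tasks a
LEFT JOIN tasks b ON a.parent_id = b.id

Result:
item      | parent   
----------+----------
Optimize  | NULL     
Migrate   | Optimize 
Implement | Optimize 
Design    | Optimize 
Train     | NULL     
Research  | Implement
Plan      | Train    
Audit     | Implement


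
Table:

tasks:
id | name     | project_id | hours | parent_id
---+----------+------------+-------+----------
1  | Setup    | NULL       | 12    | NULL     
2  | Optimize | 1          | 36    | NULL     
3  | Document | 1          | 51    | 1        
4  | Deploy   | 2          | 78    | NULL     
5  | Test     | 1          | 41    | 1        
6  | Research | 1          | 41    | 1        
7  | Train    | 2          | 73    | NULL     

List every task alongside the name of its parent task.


This is a self-join: tasks is joined to a second copy of itself, matching each row's parent_id to another row's id. Use LEFT JOIN so rows with parent_id=NULL are kept.
  - task 1 (Setup): parent_id=NULL -> NULL
  - task 2 (Optimize): parent_id=NULL -> NULL
  - task 3 (Document): parent_id=1 -> Setup
  - task 4 (Deploy): parent_id=NULL -> NULL
  - task 5 (Test): parent_id=1 -> Setup
  - task 6 (Research): parent_id=1 -> Setup
  - task 7 (Train): parent_id=NULL -> NULL

SQL:
SELECT a.name AS item, b.name AS parent
FROM tasks a
LEFT JOIN tasks b ON a.parent_id = b.id

Result:
item     | parent
---------+-------
Setup    | NULL  
Optimize | NULL  
Document | Setup 
Deploy   | NULL  
Test     | Setup 
Research | Setup 
Train    | NULL  


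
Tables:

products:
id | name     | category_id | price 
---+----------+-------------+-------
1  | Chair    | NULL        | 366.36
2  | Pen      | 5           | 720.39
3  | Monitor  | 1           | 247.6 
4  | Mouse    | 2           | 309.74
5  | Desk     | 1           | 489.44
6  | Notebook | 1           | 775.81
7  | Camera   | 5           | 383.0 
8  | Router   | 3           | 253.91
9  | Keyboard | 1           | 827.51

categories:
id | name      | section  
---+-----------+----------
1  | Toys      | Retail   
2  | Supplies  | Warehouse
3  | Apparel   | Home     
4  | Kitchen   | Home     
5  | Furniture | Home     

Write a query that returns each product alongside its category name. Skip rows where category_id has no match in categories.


INNER JOIN keeps only products rows whose category_id matches an id in categories. Walk through each product:
  - product 1 (Chair): category_id=NULL, no match -> dropped
  - product 2 (Pen): category_id=5 -> matches Furniture
  - product 3 (Monitor): category_id=1 -> matches Toys
  - product 4 (Mouse): category_id=2 -> matches Supplies
  - product 5 (Desk): category_id=1 -> matches Toys
  - product 6 (Notebook): category_id=1 -> matches Toys
  - product 7 (Camera): category_id=5 -> matches Furniture
  - product 8 (Router): category_id=3 -> matches Apparel
  - product 9 (Keyboard): category_id=1 -> matches Toys
So 1 of 9 rows is dropped.

SQL:
SELECT a.name, b.name AS category
FROM products a
INNER JOIN categories b ON a.category_id = b.id

Result:
name     | category 
---------+----------
Pen      | Furniture
Monitor  | Toys     
Mouse    | Supplies 
Desk     | Toys     
Notebook | Toys     
Camera   | Furniture
Router   | Apparel  
Keyboard | Toys     


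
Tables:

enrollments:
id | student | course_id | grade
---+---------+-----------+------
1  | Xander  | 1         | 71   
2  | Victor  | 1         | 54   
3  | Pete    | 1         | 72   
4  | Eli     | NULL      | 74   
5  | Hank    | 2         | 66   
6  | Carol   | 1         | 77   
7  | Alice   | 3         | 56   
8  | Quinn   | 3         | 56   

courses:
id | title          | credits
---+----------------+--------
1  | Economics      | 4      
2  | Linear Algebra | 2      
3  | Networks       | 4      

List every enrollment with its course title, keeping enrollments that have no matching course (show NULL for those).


LEFT JOIN keeps every row from enrollments (the left table); where course_id has no match in courses, the course columns become NULL. Walk through each enrollment:
  - enrollment 1 (Xander): course_id=1 -> matches Economics
  - enrollment 2 (Victor): course_id=1 -> matches Economics
  - enrollment 3 (Pete): course_id=1 -> matches Economics
  - enrollment 4 (Eli): course_id=NULL, no match -> kept with NULL
  - enrollment 5 (Hank): course_id=2 -> matches Linear Algebra
  - enrollment 6 (Carol): course_id=1 -> matches Economics
  - enrollment 7 (Alice): course_id=3 -> matches Networks
  - enrollment 8 (Quinn): course_id=3 -> matches Networks
All 8 rows appear; 1 has NULL course.

SQL:
SELECT a.student, b.title AS course
FROM enrollments a
LEFT JOIN courses b ON a.course_id = b.id

Result:
student | course        
--------+---------------
Xander  | Economics     
Victor  | Economics     
Pete    | Economics     
Eli     | NULL          
Hank    | Linear Algebra
Carol   | Economics     
Alice   | Networks      
Quinn   | Networks      


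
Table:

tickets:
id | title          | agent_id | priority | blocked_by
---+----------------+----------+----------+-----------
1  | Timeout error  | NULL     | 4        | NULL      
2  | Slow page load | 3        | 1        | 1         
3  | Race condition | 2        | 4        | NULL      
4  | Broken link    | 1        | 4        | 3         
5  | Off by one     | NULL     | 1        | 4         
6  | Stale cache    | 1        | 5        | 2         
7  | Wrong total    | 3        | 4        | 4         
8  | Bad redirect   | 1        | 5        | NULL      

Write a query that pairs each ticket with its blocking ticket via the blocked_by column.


This is a self-join: tickets is joined to a second copy of itself, matching each row's blocked_by to another row's id. Use LEFT JOIN so rows with blocked_by=NULL are kept.
  - ticket 1 (Timeout error): blocked_by=NULL -> NULL
  - ticket 2 (Slow page load): blocked_by=1 -> Timeout error
  - ticket 3 (Race condition): blocked_by=NULL -> NULL
  - ticket 4 (Broken link): blocked_by=3 -> Race condition
  - ticket 5 (Off by one): blocked_by=4 -> Broken link
  - ticket 6 (Stale cache): blocked_by=2 -> Slow page load
  - ticket 7 (Wrong total): blocked_by=4 -> Broken link
  - ticket 8 (Bad redirect): blocked_by=NULL -> NULL

SQL:
SELECT a.title AS item, b.title AS blocked_by
FROM tickets a
LEFT JOIN tickets b ON a.blocked_by = b.id

Result:
item           | blocked_by    
---------------+---------------
Timeout error  | NULL          
Slow page load | Timeout error 
Race condition | NULL          
Broken link    | Race condition
Off by one     | Broken link   
Stale cache    | Slow page load
Wrong total    | Broken link   
Bad redirect   | NULL          
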